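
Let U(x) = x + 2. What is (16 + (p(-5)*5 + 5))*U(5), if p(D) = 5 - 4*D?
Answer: 1022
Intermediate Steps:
U(x) = 2 + x
(16 + (p(-5)*5 + 5))*U(5) = (16 + ((5 - 4*(-5))*5 + 5))*(2 + 5) = (16 + ((5 + 20)*5 + 5))*7 = (16 + (25*5 + 5))*7 = (16 + (125 + 5))*7 = (16 + 130)*7 = 146*7 = 1022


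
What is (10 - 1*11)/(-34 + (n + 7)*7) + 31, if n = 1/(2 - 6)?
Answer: 1639/53 ≈ 30.925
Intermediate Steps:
n = -¼ (n = 1/(-4) = -¼ ≈ -0.25000)
(10 - 1*11)/(-34 + (n + 7)*7) + 31 = (10 - 1*11)/(-34 + (-¼ + 7)*7) + 31 = (10 - 11)/(-34 + (27/4)*7) + 31 = -1/(-34 + 189/4) + 31 = -1/53/4 + 31 = -1*4/53 + 31 = -4/53 + 31 = 1639/53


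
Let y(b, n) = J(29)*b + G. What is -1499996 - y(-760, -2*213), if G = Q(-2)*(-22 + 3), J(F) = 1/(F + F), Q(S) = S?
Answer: -43500606/29 ≈ -1.5000e+6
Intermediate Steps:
J(F) = 1/(2*F)
G = 38 (G = -2*(-22 + 3) = -2*(-19) = 38)
y(b, n) = 38 + b/58 (y(b, n) = ((1/2)/29)*b + 38 = ((1/2)*(1/29))*b + 38 = b/58 + 38 = 38 + b/58)
-1499996 - y(-760, -2*213) = -1499996 - (38 + (1/58)*(-760)) = -1499996 - (38 - 380/29) = -1499996 - 1*722/29 = -1499996 - 722/29 = -43500606/29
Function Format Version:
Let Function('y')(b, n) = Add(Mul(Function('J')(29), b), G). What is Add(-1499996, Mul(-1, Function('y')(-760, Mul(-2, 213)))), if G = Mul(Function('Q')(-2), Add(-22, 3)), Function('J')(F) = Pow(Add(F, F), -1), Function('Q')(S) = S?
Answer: Rational(-43500606, 29) ≈ -1.5000e+6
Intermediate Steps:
Function('J')(F) = Mul(Rational(1, 2), Pow(F, -1)) (Function('J')(F) = Pow(Mul(2, F), -1) = Mul(Rational(1, 2), Pow(F, -1)))
G = 38 (G = Mul(-2, Add(-22, 3)) = Mul(-2, -19) = 38)
Function('y')(b, n) = Add(38, Mul(Rational(1, 58), b)) (Function('y')(b, n) = Add(Mul(Mul(Rational(1, 2), Pow(29, -1)), b), 38) = Add(Mul(Mul(Rational(1, 2), Rational(1, 29)), b), 38) = Add(Mul(Rational(1, 58), b), 38) = Add(38, Mul(Rational(1, 58), b)))
Add(-1499996, Mul(-1, Function('y')(-760, Mul(-2, 213)))) = Add(-1499996, Mul(-1, Add(38, Mul(Rational(1, 58), -760)))) = Add(-1499996, Mul(-1, Add(38, Rational(-380, 29)))) = Add(-1499996, Mul(-1, Rational(722, 29))) = Add(-1499996, Rational(-722, 29)) = Rational(-43500606, 29)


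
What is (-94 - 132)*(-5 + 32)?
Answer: -6102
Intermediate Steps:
(-94 - 132)*(-5 + 32) = -226*27 = -6102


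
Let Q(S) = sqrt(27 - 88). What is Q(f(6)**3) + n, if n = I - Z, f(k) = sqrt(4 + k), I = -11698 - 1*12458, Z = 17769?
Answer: -41925 + I*sqrt(61) ≈ -41925.0 + 7.8102*I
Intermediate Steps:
I = -24156 (I = -11698 - 12458 = -24156)
Q(S) = I*sqrt(61) (Q(S) = sqrt(-61) = I*sqrt(61))
n = -41925 (n = -24156 - 1*17769 = -24156 - 17769 = -41925)
Q(f(6)**3) + n = I*sqrt(61) - 41925 = -41925 + I*sqrt(61)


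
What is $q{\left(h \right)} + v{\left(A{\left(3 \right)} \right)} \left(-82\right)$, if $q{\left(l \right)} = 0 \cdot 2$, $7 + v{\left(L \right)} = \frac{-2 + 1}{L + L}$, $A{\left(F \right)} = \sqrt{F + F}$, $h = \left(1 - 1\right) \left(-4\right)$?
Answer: $574 + \frac{41 \sqrt{6}}{6} \approx 590.74$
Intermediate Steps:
$h = 0$ ($h = 0 \left(-4\right) = 0$)
$A{\left(F \right)} = \sqrt{2} \sqrt{F}$ ($A{\left(F \right)} = \sqrt{2 F} = \sqrt{2} \sqrt{F}$)
$v{\left(L \right)} = -7 - \frac{1}{2 L}$ ($v{\left(L \right)} = -7 + \frac{-2 + 1}{L + L} = -7 - \frac{1}{2 L}$)
$q{\left(l \right)} = 0$
$q{\left(h \right)} + v{\left(A{\left(3 \right)} \right)} \left(-82\right) = 0 + \left(-7 - \frac{1}{2 \sqrt{2} \sqrt{3}}\right) \left(-82\right) = 0 + \left(-7 - \frac{1}{2 \sqrt{6}}\right) \left(-82\right) = 0 + \left(-7 - \frac{\frac{1}{6} \sqrt{6}}{2}\right) \left(-82\right) = 0 + \left(-7 - \frac{\sqrt{6}}{12}\right) \left(-82\right) = 0 + \left(574 + \frac{41 \sqrt{6}}{6}\right) = 574 + \frac{41 \sqrt{6}}{6}$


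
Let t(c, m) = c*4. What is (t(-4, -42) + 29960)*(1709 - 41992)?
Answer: -1206234152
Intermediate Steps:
t(c, m) = 4*c
(t(-4, -42) + 29960)*(1709 - 41992) = (4*(-4) + 29960)*(1709 - 41992) = (-16 + 29960)*(-40283) = 29944*(-40283) = -1206234152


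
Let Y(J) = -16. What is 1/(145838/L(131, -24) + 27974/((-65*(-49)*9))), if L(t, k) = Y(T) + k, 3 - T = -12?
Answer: -114660/417932731 ≈ -0.00027435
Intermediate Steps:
T = 15 (T = 3 - 1*(-12) = 3 + 12 = 15)
L(t, k) = -16 + k
1/(145838/L(131, -24) + 27974/((-65*(-49)*9))) = 1/(145838/(-16 - 24) + 27974/((-65*(-49)*9))) = 1/(145838/(-40) + 27974/((3185*9))) = 1/(145838*(-1/40) + 27974/28665) = 1/(-72919/20 + 27974*(1/28665)) = 1/(-72919/20 + 27974/28665) = 1/(-417932731/114660) = -114660/417932731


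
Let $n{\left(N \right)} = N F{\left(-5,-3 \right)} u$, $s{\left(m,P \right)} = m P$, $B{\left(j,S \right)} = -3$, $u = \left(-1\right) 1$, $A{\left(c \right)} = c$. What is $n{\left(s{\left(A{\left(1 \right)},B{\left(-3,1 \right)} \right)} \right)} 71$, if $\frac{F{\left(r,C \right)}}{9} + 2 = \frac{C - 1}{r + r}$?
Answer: $- \frac{15336}{5} \approx -3067.2$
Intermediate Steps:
$F{\left(r,C \right)} = -18 + \frac{9 \left(-1 + C\right)}{2 r}$ ($F{\left(r,C \right)} = -18 + 9 \frac{C - 1}{r + r} = -18 + 9 \frac{-1 + C}{2 r} = -18 + \frac{9 \left(-1 + C\right)}{2 r}$)
$u = -1$
$s{\left(m,P \right)} = P m$
$n{\left(N \right)} = \frac{72 N}{5}$ ($n{\left(N \right)} = N \frac{9 \left(-1 - 3 - -20\right)}{2 \left(-5\right)} \left(-1\right) = N \frac{9}{2} \left(- \frac{1}{5}\right) \left(-1 - 3 + 20\right) \left(-1\right) = N \frac{9}{2} \left(- \frac{1}{5}\right) 16 \left(-1\right) = N \left(- \frac{72}{5}\right) \left(-1\right) = - \frac{72 N}{5} \left(-1\right) = \frac{72 N}{5}$)
$n{\left(s{\left(A{\left(1 \right)},B{\left(-3,1 \right)} \right)} \right)} 71 = \frac{72 \left(\left(-3\right) 1\right)}{5} \cdot 71 = \frac{72}{5} \left(-3\right) 71 = \left(- \frac{216}{5}\right) 71 = - \frac{15336}{5}$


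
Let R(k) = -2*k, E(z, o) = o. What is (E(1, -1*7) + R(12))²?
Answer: 961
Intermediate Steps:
(E(1, -1*7) + R(12))² = (-1*7 - 2*12)² = (-7 - 24)² = (-31)² = 961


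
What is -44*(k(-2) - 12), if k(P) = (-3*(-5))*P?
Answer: 1848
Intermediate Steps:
k(P) = 15*P
-44*(k(-2) - 12) = -44*(15*(-2) - 12) = -44*(-30 - 12) = -44*(-42) = 1848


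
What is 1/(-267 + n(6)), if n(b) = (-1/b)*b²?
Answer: -1/273 ≈ -0.0036630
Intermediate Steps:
n(b) = -b
1/(-267 + n(6)) = 1/(-267 - 1*6) = 1/(-267 - 6) = 1/(-273) = -1/273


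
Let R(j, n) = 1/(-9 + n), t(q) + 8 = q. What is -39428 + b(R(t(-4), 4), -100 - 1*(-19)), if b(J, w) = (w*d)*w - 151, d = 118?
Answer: 734619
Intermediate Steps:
t(q) = -8 + q
b(J, w) = -151 + 118*w² (b(J, w) = (w*118)*w - 151 = (118*w)*w - 151 = 118*w² - 151 = -151 + 118*w²)
-39428 + b(R(t(-4), 4), -100 - 1*(-19)) = -39428 + (-151 + 118*(-100 - 1*(-19))²) = -39428 + (-151 + 118*(-100 + 19)²) = -39428 + (-151 + 118*(-81)²) = -39428 + (-151 + 118*6561) = -39428 + (-151 + 774198) = -39428 + 774047 = 734619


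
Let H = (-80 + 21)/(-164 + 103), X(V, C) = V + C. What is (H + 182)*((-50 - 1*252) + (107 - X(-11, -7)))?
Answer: -1975497/61 ≈ -32385.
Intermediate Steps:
X(V, C) = C + V
H = 59/61 (H = -59/(-61) = -59*(-1/61) = 59/61 ≈ 0.96721)
(H + 182)*((-50 - 1*252) + (107 - X(-11, -7))) = (59/61 + 182)*((-50 - 1*252) + (107 - (-7 - 11))) = 11161*((-50 - 252) + (107 - 1*(-18)))/61 = 11161*(-302 + (107 + 18))/61 = 11161*(-302 + 125)/61 = (11161/61)*(-177) = -1975497/61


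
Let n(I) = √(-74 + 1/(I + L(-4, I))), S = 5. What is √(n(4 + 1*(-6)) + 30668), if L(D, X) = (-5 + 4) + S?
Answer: √(122672 + 14*I*√6)/2 ≈ 175.12 + 0.024478*I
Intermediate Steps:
L(D, X) = 4 (L(D, X) = (-5 + 4) + 5 = -1 + 5 = 4)
n(I) = √(-74 + 1/(4 + I)) (n(I) = √(-74 + 1/(I + 4)) = √(-74 + 1/(4 + I)))
√(n(4 + 1*(-6)) + 30668) = √(√((-295 - 74*(4 + 1*(-6)))/(4 + (4 + 1*(-6)))) + 30668) = √(√((-295 - 74*(4 - 6))/(4 + (4 - 6))) + 30668) = √(√((-295 - 74*(-2))/(4 - 2)) + 30668) = √(√((-295 + 148)/2) + 30668) = √(√((½)*(-147)) + 30668) = √(√(-147/2) + 30668) = √(7*I*√6/2 + 30668) = √(30668 + 7*I*√6/2)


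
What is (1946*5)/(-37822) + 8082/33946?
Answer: -6154294/320976403 ≈ -0.019174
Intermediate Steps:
(1946*5)/(-37822) + 8082/33946 = 9730*(-1/37822) + 8082*(1/33946) = -4865/18911 + 4041/16973 = -6154294/320976403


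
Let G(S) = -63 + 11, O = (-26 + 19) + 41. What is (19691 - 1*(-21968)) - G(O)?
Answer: 41711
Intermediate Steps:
O = 34 (O = -7 + 41 = 34)
G(S) = -52
(19691 - 1*(-21968)) - G(O) = (19691 - 1*(-21968)) - 1*(-52) = (19691 + 21968) + 52 = 41659 + 52 = 41711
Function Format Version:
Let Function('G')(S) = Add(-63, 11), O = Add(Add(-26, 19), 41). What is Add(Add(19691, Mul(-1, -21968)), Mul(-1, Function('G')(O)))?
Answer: 41711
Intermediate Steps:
O = 34 (O = Add(-7, 41) = 34)
Function('G')(S) = -52
Add(Add(19691, Mul(-1, -21968)), Mul(-1, Function('G')(O))) = Add(Add(19691, Mul(-1, -21968)), Mul(-1, -52)) = Add(Add(19691, 21968), 52) = Add(41659, 52) = 41711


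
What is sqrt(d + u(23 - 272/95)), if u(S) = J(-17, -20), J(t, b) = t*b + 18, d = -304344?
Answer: I*sqrt(303986) ≈ 551.35*I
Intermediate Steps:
J(t, b) = 18 + b*t (J(t, b) = b*t + 18 = 18 + b*t)
u(S) = 358 (u(S) = 18 - 20*(-17) = 18 + 340 = 358)
sqrt(d + u(23 - 272/95)) = sqrt(-304344 + 358) = sqrt(-303986) = I*sqrt(303986)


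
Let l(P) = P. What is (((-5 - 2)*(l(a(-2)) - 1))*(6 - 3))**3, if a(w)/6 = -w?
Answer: -12326391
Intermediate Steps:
a(w) = -6*w (a(w) = 6*(-w) = -6*w)
(((-5 - 2)*(l(a(-2)) - 1))*(6 - 3))**3 = (((-5 - 2)*(-6*(-2) - 1))*(6 - 3))**3 = (-7*(12 - 1)*3)**3 = (-7*11*3)**3 = (-77*3)**3 = (-231)**3 = -12326391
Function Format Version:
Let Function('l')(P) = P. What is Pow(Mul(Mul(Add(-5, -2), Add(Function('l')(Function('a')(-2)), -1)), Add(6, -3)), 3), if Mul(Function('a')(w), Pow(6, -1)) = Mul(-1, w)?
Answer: -12326391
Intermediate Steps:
Function('a')(w) = Mul(-6, w) (Function('a')(w) = Mul(6, Mul(-1, w)) = Mul(-6, w))
Pow(Mul(Mul(Add(-5, -2), Add(Function('l')(Function('a')(-2)), -1)), Add(6, -3)), 3) = Pow(Mul(Mul(Add(-5, -2), Add(Mul(-6, -2), -1)), Add(6, -3)), 3) = Pow(Mul(Mul(-7, Add(12, -1)), 3), 3) = Pow(Mul(Mul(-7, 11), 3), 3) = Pow(Mul(-77, 3), 3) = Pow(-231, 3) = -12326391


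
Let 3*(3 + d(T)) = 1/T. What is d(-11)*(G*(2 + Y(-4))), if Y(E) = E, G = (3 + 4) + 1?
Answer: 1600/33 ≈ 48.485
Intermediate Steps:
G = 8 (G = 7 + 1 = 8)
d(T) = -3 + 1/(3*T)
d(-11)*(G*(2 + Y(-4))) = (-3 + (⅓)/(-11))*(8*(2 - 4)) = (-3 + (⅓)*(-1/11))*(8*(-2)) = (-3 - 1/33)*(-16) = -100/33*(-16) = 1600/33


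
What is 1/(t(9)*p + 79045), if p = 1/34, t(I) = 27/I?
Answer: 34/2687533 ≈ 1.2651e-5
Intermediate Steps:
p = 1/34 ≈ 0.029412
1/(t(9)*p + 79045) = 1/((27/9)*(1/34) + 79045) = 1/((27*(⅑))*(1/34) + 79045) = 1/(3*(1/34) + 79045) = 1/(3/34 + 79045) = 1/(2687533/34) = 34/2687533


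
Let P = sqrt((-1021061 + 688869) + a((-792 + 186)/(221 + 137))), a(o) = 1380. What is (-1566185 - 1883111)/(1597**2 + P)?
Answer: -8797115562064/6504586398093 + 6898592*I*sqrt(82703)/6504586398093 ≈ -1.3524 + 0.000305*I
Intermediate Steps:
P = 2*I*sqrt(82703) (P = sqrt((-1021061 + 688869) + 1380) = sqrt(-332192 + 1380) = sqrt(-330812) = 2*I*sqrt(82703) ≈ 575.16*I)
(-1566185 - 1883111)/(1597**2 + P) = (-1566185 - 1883111)/(1597**2 + 2*I*sqrt(82703)) = -3449296/(2550409 + 2*I*sqrt(82703))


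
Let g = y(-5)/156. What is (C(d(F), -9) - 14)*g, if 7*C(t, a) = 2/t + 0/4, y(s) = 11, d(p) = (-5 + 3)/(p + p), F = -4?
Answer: -165/182 ≈ -0.90659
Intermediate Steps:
d(p) = -1/p (d(p) = -2*1/(2*p) = -1/p)
C(t, a) = 2/(7*t) (C(t, a) = (2/t + 0/4)/7 = (2/t + 0*(1/4))/7 = (2/t + 0)/7 = (2/t)/7 = 2/(7*t))
g = 11/156 ≈ 0.070513
(C(d(F), -9) - 14)*g = (2/(7*((-1/(-4)))) - 14)*(11/156) = (2/(7*((-1*(-1/4)))) - 14)*(11/156) = (2/(7*(1/4)) - 14)*(11/156) = ((2/7)*4 - 14)*(11/156) = (8/7 - 14)*(11/156) = -90/7*11/156 = -165/182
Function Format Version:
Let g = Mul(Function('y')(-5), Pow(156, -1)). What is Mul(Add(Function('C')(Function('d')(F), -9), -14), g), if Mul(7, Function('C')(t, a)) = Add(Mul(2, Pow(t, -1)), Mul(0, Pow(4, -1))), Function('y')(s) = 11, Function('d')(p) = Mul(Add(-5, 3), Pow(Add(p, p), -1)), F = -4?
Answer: Rational(-165, 182) ≈ -0.90659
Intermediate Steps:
Function('d')(p) = Mul(-1, Pow(p, -1)) (Function('d')(p) = Mul(-2, Pow(Mul(2, p), -1)) = Mul(-2, Mul(Rational(1, 2), Pow(p, -1))) = Mul(-1, Pow(p, -1)))
Function('C')(t, a) = Mul(Rational(2, 7), Pow(t, -1)) (Function('C')(t, a) = Mul(Rational(1, 7), Add(Mul(2, Pow(t, -1)), Mul(0, Pow(4, -1)))) = Mul(Rational(1, 7), Add(Mul(2, Pow(t, -1)), Mul(0, Rational(1, 4)))) = Mul(Rational(1, 7), Add(Mul(2, Pow(t, -1)), 0)) = Mul(Rational(1, 7), Mul(2, Pow(t, -1))) = Mul(Rational(2, 7), Pow(t, -1)))
g = Rational(11, 156) (g = Mul(11, Pow(156, -1)) = Mul(11, Rational(1, 156)) = Rational(11, 156) ≈ 0.070513)
Mul(Add(Function('C')(Function('d')(F), -9), -14), g) = Mul(Add(Mul(Rational(2, 7), Pow(Mul(-1, Pow(-4, -1)), -1)), -14), Rational(11, 156)) = Mul(Add(Mul(Rational(2, 7), Pow(Mul(-1, Rational(-1, 4)), -1)), -14), Rational(11, 156)) = Mul(Add(Mul(Rational(2, 7), Pow(Rational(1, 4), -1)), -14), Rational(11, 156)) = Mul(Add(Mul(Rational(2, 7), 4), -14), Rational(11, 156)) = Mul(Add(Rational(8, 7), -14), Rational(11, 156)) = Mul(Rational(-90, 7), Rational(11, 156)) = Rational(-165, 182)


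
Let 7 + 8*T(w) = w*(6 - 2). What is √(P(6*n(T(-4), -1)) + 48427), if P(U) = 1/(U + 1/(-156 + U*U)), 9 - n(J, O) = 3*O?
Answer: √6346665661732879/362017 ≈ 220.06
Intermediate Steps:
T(w) = -7/8 + w/2 (T(w) = -7/8 + (w*(6 - 2))/8 = -7/8 + (w*4)/8 = -7/8 + (4*w)/8 = -7/8 + w/2)
n(J, O) = 9 - 3*O
P(U) = 1/(U + 1/(-156 + U²))
√(P(6*n(T(-4), -1)) + 48427) = √((-156 + (6*(9 - 3*(-1)))²)/(1 + (6*(9 - 3*(-1)))³ - 936*(9 - 3*(-1))) + 48427) = √((-156 + (6*(9 + 3))²)/(1 + (6*(9 + 3))³ - 936*(9 + 3)) + 48427) = √((-156 + (6*12)²)/(1 + (6*12)³ - 936*12) + 48427) = √((-156 + 72²)/(1 + 72³ - 156*72) + 48427) = √((-156 + 5184)/(1 + 373248 - 11232) + 48427) = √(5028/362017 + 48427) = √(17531402287/362017) = √6346665661732879/362017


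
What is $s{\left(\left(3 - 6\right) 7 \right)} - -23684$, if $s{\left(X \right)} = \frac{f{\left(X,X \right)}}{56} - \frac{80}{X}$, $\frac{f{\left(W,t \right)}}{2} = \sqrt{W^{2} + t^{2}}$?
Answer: $\frac{497444}{21} + \frac{3 \sqrt{2}}{4} \approx 23689.0$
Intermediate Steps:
$f{\left(W,t \right)} = 2 \sqrt{W^{2} + t^{2}}$
$s{\left(X \right)} = - \frac{80}{X} + \frac{\sqrt{2} \sqrt{X^{2}}}{28}$ ($s{\left(X \right)} = \frac{2 \sqrt{X^{2} + X^{2}}}{56} - \frac{80}{X} = 2 \sqrt{2 X^{2}} \cdot \frac{1}{56} - \frac{80}{X} = 2 \sqrt{2} \sqrt{X^{2}} \cdot \frac{1}{56} - \frac{80}{X} = \frac{\sqrt{2} \sqrt{X^{2}}}{28} - \frac{80}{X} = - \frac{80}{X} + \frac{\sqrt{2} \sqrt{X^{2}}}{28}$)
$s{\left(\left(3 - 6\right) 7 \right)} - -23684 = \left(- \frac{80}{\left(3 - 6\right) 7} + \frac{\sqrt{2} \sqrt{\left(\left(3 - 6\right) 7\right)^{2}}}{28}\right) - -23684 = \left(- \frac{80}{\left(-3\right) 7} + \frac{\sqrt{2} \sqrt{\left(\left(-3\right) 7\right)^{2}}}{28}\right) + 23684 = \left(- \frac{80}{-21} + \frac{\sqrt{2} \sqrt{\left(-21\right)^{2}}}{28}\right) + 23684 = \left(\left(-80\right) \left(- \frac{1}{21}\right) + \frac{\sqrt{2} \sqrt{441}}{28}\right) + 23684 = \left(\frac{80}{21} + \frac{1}{28} \sqrt{2} \cdot 21\right) + 23684 = \left(\frac{80}{21} + \frac{3 \sqrt{2}}{4}\right) + 23684 = \frac{497444}{21} + \frac{3 \sqrt{2}}{4}$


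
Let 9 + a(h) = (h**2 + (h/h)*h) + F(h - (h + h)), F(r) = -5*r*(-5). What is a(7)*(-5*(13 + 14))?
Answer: 17280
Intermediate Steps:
F(r) = 25*r
a(h) = -9 + h**2 - 24*h (a(h) = -9 + ((h**2 + (h/h)*h) + 25*(h - (h + h))) = -9 + ((h**2 + 1*h) + 25*(h - 2*h)) = -9 + ((h**2 + h) + 25*(h - 2*h)) = -9 + ((h + h**2) + 25*(-h)) = -9 + ((h + h**2) - 25*h) = -9 + (h**2 - 24*h) = -9 + h**2 - 24*h)
a(7)*(-5*(13 + 14)) = (-9 + 7**2 - 24*7)*(-5*(13 + 14)) = (-9 + 49 - 168)*(-5*27) = -128*(-135) = 17280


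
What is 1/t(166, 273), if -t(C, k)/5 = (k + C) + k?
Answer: -1/3560 ≈ -0.00028090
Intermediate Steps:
t(C, k) = -10*k - 5*C (t(C, k) = -5*((k + C) + k) = -5*((C + k) + k) = -5*(C + 2*k) = -10*k - 5*C)
1/t(166, 273) = 1/(-10*273 - 5*166) = 1/(-2730 - 830) = 1/(-3560) = -1/3560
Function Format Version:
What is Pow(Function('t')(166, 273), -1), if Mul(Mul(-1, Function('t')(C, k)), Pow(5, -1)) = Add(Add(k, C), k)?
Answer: Rational(-1, 3560) ≈ -0.00028090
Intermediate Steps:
Function('t')(C, k) = Add(Mul(-10, k), Mul(-5, C)) (Function('t')(C, k) = Mul(-5, Add(Add(k, C), k)) = Mul(-5, Add(Add(C, k), k)) = Mul(-5, Add(C, Mul(2, k))) = Add(Mul(-10, k), Mul(-5, C)))
Pow(Function('t')(166, 273), -1) = Pow(Add(Mul(-10, 273), Mul(-5, 166)), -1) = Pow(Add(-2730, -830), -1) = Pow(-3560, -1) = Rational(-1, 3560)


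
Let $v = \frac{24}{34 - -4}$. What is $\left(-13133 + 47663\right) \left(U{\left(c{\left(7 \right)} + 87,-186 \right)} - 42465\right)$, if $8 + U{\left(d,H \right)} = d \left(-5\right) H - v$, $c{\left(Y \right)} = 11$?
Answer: $\frac{31928544330}{19} \approx 1.6804 \cdot 10^{9}$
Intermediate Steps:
$v = \frac{12}{19}$ ($v = \frac{24}{34 + 4} = \frac{24}{38} = 24 \cdot \frac{1}{38} = \frac{12}{19} \approx 0.63158$)
$U{\left(d,H \right)} = - \frac{164}{19} - 5 H d$ ($U{\left(d,H \right)} = -8 + \left(d \left(-5\right) H - \frac{12}{19}\right) = -8 + \left(- 5 d H - \frac{12}{19}\right) = -8 - \left(\frac{12}{19} + 5 H d\right) = - \frac{164}{19} - 5 H d$)
$\left(-13133 + 47663\right) \left(U{\left(c{\left(7 \right)} + 87,-186 \right)} - 42465\right) = \left(-13133 + 47663\right) \left(\left(- \frac{164}{19} - - 930 \left(11 + 87\right)\right) - 42465\right) = 34530 \left(\left(- \frac{164}{19} - \left(-930\right) 98\right) - 42465\right) = 34530 \left(\left(- \frac{164}{19} + 91140\right) - 42465\right) = 34530 \left(\frac{1731496}{19} - 42465\right) = 34530 \cdot \frac{924661}{19} = \frac{31928544330}{19}$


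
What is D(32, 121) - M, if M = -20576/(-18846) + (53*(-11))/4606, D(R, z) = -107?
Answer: -4685943085/43402338 ≈ -107.97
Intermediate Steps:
M = 41892919/43402338 (M = -20576*(-1/18846) - 583*1/4606 = 10288/9423 - 583/4606 = 41892919/43402338 ≈ 0.96522)
D(32, 121) - M = -107 - 1*41892919/43402338 = -107 - 41892919/43402338 = -4685943085/43402338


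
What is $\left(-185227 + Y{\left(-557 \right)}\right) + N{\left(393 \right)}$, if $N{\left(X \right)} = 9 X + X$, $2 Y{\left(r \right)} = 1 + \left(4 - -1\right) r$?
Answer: $-182689$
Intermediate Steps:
$Y{\left(r \right)} = \frac{1}{2} + \frac{5 r}{2}$ ($Y{\left(r \right)} = \frac{1 + \left(4 - -1\right) r}{2} = \frac{1 + \left(4 + 1\right) r}{2} = \frac{1 + 5 r}{2} = \frac{1}{2} + \frac{5 r}{2}$)
$N{\left(X \right)} = 10 X$
$\left(-185227 + Y{\left(-557 \right)}\right) + N{\left(393 \right)} = \left(-185227 + \left(\frac{1}{2} + \frac{5}{2} \left(-557\right)\right)\right) + 10 \cdot 393 = \left(-185227 + \left(\frac{1}{2} - \frac{2785}{2}\right)\right) + 3930 = \left(-185227 - 1392\right) + 3930 = -186619 + 3930 = -182689$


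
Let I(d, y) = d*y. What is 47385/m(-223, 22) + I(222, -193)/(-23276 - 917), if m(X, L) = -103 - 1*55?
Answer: -1139615637/3822494 ≈ -298.13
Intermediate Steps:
m(X, L) = -158 (m(X, L) = -103 - 55 = -158)
47385/m(-223, 22) + I(222, -193)/(-23276 - 917) = 47385/(-158) + (222*(-193))/(-23276 - 917) = 47385*(-1/158) - 42846/(-24193) = -47385/158 - 42846*(-1/24193) = -47385/158 + 42846/24193 = -1139615637/3822494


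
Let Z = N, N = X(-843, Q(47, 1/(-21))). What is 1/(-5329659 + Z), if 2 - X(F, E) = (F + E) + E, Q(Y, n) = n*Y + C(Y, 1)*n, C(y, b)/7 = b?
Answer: -7/37301662 ≈ -1.8766e-7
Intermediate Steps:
C(y, b) = 7*b
Q(Y, n) = 7*n + Y*n (Q(Y, n) = n*Y + (7*1)*n = Y*n + 7*n = 7*n + Y*n)
X(F, E) = 2 - F - 2*E (X(F, E) = 2 - ((F + E) + E) = 2 - ((E + F) + E) = 2 - (F + 2*E) = 2 + (-F - 2*E) = 2 - F - 2*E)
N = 5951/7 (N = 2 - 1*(-843) - 2*(7 + 47)/(-21) = 2 + 843 - (-2)*54/21 = 2 + 843 - 2*(-18/7) = 2 + 843 + 36/7 = 5951/7 ≈ 850.14)
Z = 5951/7 ≈ 850.14
1/(-5329659 + Z) = 1/(-5329659 + 5951/7) = 1/(-37301662/7) = -7/37301662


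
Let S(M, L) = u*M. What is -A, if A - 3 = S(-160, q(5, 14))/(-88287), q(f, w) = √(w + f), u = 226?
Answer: -301021/88287 ≈ -3.4096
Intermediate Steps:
q(f, w) = √(f + w)
S(M, L) = 226*M
A = 301021/88287 (A = 3 + (226*(-160))/(-88287) = 3 - 36160*(-1/88287) = 3 + 36160/88287 = 301021/88287 ≈ 3.4096)
-A = -1*301021/88287 = -301021/88287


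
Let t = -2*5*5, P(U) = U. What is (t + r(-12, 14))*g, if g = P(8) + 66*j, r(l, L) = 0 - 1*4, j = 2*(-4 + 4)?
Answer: -432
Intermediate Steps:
j = 0 (j = 2*0 = 0)
r(l, L) = -4 (r(l, L) = 0 - 4 = -4)
t = -50 (t = -10*5 = -50)
g = 8 (g = 8 + 66*0 = 8 + 0 = 8)
(t + r(-12, 14))*g = (-50 - 4)*8 = -54*8 = -432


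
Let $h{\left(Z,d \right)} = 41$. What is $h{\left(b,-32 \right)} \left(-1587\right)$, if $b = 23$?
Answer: $-65067$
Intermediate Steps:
$h{\left(b,-32 \right)} \left(-1587\right) = 41 \left(-1587\right) = -65067$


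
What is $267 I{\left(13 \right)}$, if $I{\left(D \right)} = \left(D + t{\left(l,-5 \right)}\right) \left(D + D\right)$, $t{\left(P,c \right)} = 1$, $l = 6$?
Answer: $97188$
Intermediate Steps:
$I{\left(D \right)} = 2 D \left(1 + D\right)$ ($I{\left(D \right)} = \left(D + 1\right) \left(D + D\right) = \left(1 + D\right) 2 D = 2 D \left(1 + D\right)$)
$267 I{\left(13 \right)} = 267 \cdot 2 \cdot 13 \left(1 + 13\right) = 267 \cdot 2 \cdot 13 \cdot 14 = 267 \cdot 364 = 97188$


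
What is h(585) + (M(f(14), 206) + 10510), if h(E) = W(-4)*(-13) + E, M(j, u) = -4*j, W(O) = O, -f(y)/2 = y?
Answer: 11259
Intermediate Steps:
f(y) = -2*y
h(E) = 52 + E (h(E) = -4*(-13) + E = 52 + E)
h(585) + (M(f(14), 206) + 10510) = (52 + 585) + (-(-8)*14 + 10510) = 637 + (-4*(-28) + 10510) = 637 + (112 + 10510) = 637 + 10622 = 11259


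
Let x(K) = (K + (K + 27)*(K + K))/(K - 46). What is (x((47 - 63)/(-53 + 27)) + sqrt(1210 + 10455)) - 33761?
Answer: -129476359/3835 + sqrt(11665) ≈ -33654.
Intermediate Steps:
x(K) = (K + 2*K*(27 + K))/(-46 + K) (x(K) = (K + (27 + K)*(2*K))/(-46 + K) = (K + 2*K*(27 + K))/(-46 + K))
(x((47 - 63)/(-53 + 27)) + sqrt(1210 + 10455)) - 33761 = (((47 - 63)/(-53 + 27))*(55 + 2*((47 - 63)/(-53 + 27)))/(-46 + (47 - 63)/(-53 + 27)) + sqrt(1210 + 10455)) - 33761 = ((-16/(-26))*(55 + 2*(-16/(-26)))/(-46 - 16/(-26)) + sqrt(11665)) - 33761 = ((-16*(-1/26))*(55 + 2*(-16*(-1/26)))/(-46 - 16*(-1/26)) + sqrt(11665)) - 33761 = (8*(55 + 2*(8/13))/(13*(-46 + 8/13)) + sqrt(11665)) - 33761 = (8*(55 + 16/13)/(13*(-590/13)) + sqrt(11665)) - 33761 = ((8/13)*(-13/590)*(731/13) + sqrt(11665)) - 33761 = (-2924/3835 + sqrt(11665)) - 33761 = -129476359/3835 + sqrt(11665)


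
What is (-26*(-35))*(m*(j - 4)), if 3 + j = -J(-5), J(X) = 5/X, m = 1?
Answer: -5460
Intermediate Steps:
j = -2 (j = -3 - 5/(-5) = -3 - 5*(-1)/5 = -3 - 1*(-1) = -3 + 1 = -2)
(-26*(-35))*(m*(j - 4)) = (-26*(-35))*(1*(-2 - 4)) = 910*(1*(-6)) = 910*(-6) = -5460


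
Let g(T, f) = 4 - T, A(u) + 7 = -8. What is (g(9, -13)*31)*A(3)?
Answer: 2325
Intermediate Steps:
A(u) = -15 (A(u) = -7 - 8 = -15)
(g(9, -13)*31)*A(3) = ((4 - 1*9)*31)*(-15) = ((4 - 9)*31)*(-15) = -5*31*(-15) = -155*(-15) = 2325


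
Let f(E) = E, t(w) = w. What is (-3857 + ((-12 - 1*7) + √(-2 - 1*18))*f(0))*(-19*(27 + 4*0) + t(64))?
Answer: 1731793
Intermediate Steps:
(-3857 + ((-12 - 1*7) + √(-2 - 1*18))*f(0))*(-19*(27 + 4*0) + t(64)) = (-3857 + ((-12 - 1*7) + √(-2 - 1*18))*0)*(-19*(27 + 4*0) + 64) = (-3857 + ((-12 - 7) + √(-2 - 18))*0)*(-19*(27 + 0) + 64) = (-3857 + (-19 + √(-20))*0)*(-19*27 + 64) = (-3857 + (-19 + 2*I*√5)*0)*(-513 + 64) = (-3857 + 0)*(-449) = -3857*(-449) = 1731793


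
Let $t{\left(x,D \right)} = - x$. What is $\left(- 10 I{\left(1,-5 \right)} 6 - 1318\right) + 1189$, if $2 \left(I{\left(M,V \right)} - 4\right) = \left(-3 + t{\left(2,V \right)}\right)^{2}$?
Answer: $-1119$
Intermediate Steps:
$I{\left(M,V \right)} = \frac{33}{2}$ ($I{\left(M,V \right)} = 4 + \frac{\left(-3 - 2\right)^{2}}{2} = 4 + \frac{\left(-5\right)^{2}}{2} = 4 + \frac{1}{2} \cdot 25 = 4 + \frac{25}{2} = \frac{33}{2}$)
$\left(- 10 I{\left(1,-5 \right)} 6 - 1318\right) + 1189 = \left(\left(-10\right) \frac{33}{2} \cdot 6 - 1318\right) + 1189 = \left(\left(-165\right) 6 - 1318\right) + 1189 = \left(-990 - 1318\right) + 1189 = -2308 + 1189 = -1119$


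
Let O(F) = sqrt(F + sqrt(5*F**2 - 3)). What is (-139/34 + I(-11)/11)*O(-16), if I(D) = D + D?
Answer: -207*sqrt(-16 + sqrt(1277))/34 ≈ -27.047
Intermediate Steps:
I(D) = 2*D
O(F) = sqrt(F + sqrt(-3 + 5*F**2))
(-139/34 + I(-11)/11)*O(-16) = (-139/34 + (2*(-11))/11)*sqrt(-16 + sqrt(-3 + 5*(-16)**2)) = (-139*1/34 - 22*1/11)*sqrt(-16 + sqrt(-3 + 5*256)) = (-139/34 - 2)*sqrt(-16 + sqrt(-3 + 1280)) = -207*sqrt(-16 + sqrt(1277))/34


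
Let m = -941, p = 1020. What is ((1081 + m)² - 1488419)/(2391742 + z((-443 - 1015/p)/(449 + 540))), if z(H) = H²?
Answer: -59788987621863984/97357022807190337 ≈ -0.61412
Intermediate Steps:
((1081 + m)² - 1488419)/(2391742 + z((-443 - 1015/p)/(449 + 540))) = ((1081 - 941)² - 1488419)/(2391742 + ((-443 - 1015/1020)/(449 + 540))²) = (140² - 1488419)/(2391742 + ((-443 - 1015*1/1020)/989)²) = (19600 - 1488419)/(2391742 + ((-443 - 203/204)*(1/989))²) = -1468819/(2391742 + (-90575/204*1/989)²) = -1468819/(2391742 + (-90575/201756)²) = -1468819/(2391742 + 8203830625/40705483536) = -1468819/97357022807190337/40705483536 = -1468819*40705483536/97357022807190337 = -59788987621863984/97357022807190337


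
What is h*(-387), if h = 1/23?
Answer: -387/23 ≈ -16.826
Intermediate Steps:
h = 1/23 ≈ 0.043478
h*(-387) = (1/23)*(-387) = -387/23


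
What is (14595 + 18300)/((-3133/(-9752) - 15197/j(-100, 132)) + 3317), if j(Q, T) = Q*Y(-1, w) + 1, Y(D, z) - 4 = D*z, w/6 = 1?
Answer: 64479200040/6354252773 ≈ 10.147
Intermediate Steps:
w = 6 (w = 6*1 = 6)
Y(D, z) = 4 + D*z
j(Q, T) = 1 - 2*Q (j(Q, T) = Q*(4 - 1*6) + 1 = Q*(4 - 6) + 1 = Q*(-2) + 1 = -2*Q + 1 = 1 - 2*Q)
(14595 + 18300)/((-3133/(-9752) - 15197/j(-100, 132)) + 3317) = (14595 + 18300)/((-3133/(-9752) - 15197/(1 - 2*(-100))) + 3317) = 32895/((-3133*(-1/9752) - 15197/(1 + 200)) + 3317) = 32895/((3133/9752 - 15197/201) + 3317) = 32895/(-147571411/1960152 + 3317) = 32895/(6354252773/1960152) = 32895*(1960152/6354252773) = 64479200040/6354252773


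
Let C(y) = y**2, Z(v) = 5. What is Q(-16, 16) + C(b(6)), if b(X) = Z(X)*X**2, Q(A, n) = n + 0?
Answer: 32416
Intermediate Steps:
Q(A, n) = n
b(X) = 5*X**2
Q(-16, 16) + C(b(6)) = 16 + (5*6**2)**2 = 16 + (5*36)**2 = 16 + 180**2 = 16 + 32400 = 32416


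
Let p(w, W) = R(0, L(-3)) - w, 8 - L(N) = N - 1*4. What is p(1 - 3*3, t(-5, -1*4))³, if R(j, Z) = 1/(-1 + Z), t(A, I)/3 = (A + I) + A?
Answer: 1442897/2744 ≈ 525.84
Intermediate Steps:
t(A, I) = 3*I + 6*A (t(A, I) = 3*((A + I) + A) = 3*(I + 2*A) = 3*I + 6*A)
L(N) = 12 - N (L(N) = 8 - (N - 1*4) = 8 - (N - 4) = 8 - (-4 + N) = 8 + (4 - N) = 12 - N)
p(w, W) = 1/14 - w (p(w, W) = 1/(-1 + (12 - 1*(-3))) - w = 1/(-1 + (12 + 3)) - w = 1/(-1 + 15) - w = 1/14 - w)
p(1 - 3*3, t(-5, -1*4))³ = (1/14 - (1 - 3*3))³ = (1/14 - (1 - 9))³ = (1/14 - 1*(-8))³ = (1/14 + 8)³ = (113/14)³ = 1442897/2744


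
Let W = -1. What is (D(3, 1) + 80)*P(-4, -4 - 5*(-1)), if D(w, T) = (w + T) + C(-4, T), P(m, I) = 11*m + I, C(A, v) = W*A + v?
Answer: -3827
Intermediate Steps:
C(A, v) = v - A (C(A, v) = -A + v = v - A)
P(m, I) = I + 11*m
D(w, T) = 4 + w + 2*T (D(w, T) = (w + T) + (T - 1*(-4)) = (T + w) + (T + 4) = (T + w) + (4 + T) = 4 + w + 2*T)
(D(3, 1) + 80)*P(-4, -4 - 5*(-1)) = ((4 + 3 + 2*1) + 80)*((-4 - 5*(-1)) + 11*(-4)) = ((4 + 3 + 2) + 80)*((-4 + 5) - 44) = (9 + 80)*(1 - 44) = 89*(-43) = -3827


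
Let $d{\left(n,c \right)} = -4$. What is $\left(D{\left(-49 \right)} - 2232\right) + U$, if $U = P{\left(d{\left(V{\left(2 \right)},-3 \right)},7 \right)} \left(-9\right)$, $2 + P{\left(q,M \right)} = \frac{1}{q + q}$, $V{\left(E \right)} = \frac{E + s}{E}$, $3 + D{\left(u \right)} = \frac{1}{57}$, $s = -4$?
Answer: $- \frac{1010431}{456} \approx -2215.9$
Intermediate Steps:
$D{\left(u \right)} = - \frac{170}{57}$ ($D{\left(u \right)} = -3 + \frac{1}{57} = - \frac{170}{57}$)
$V{\left(E \right)} = \frac{-4 + E}{E}$ ($V{\left(E \right)} = \frac{E - 4}{E} = \frac{-4 + E}{E}$)
$P{\left(q,M \right)} = -2 + \frac{1}{2 q}$ ($P{\left(q,M \right)} = -2 + \frac{1}{q + q} = -2 + \frac{1}{2 q}$)
$U = \frac{153}{8}$ ($U = \left(-2 + \frac{1}{2 \left(-4\right)}\right) \left(-9\right) = \left(-2 + \frac{1}{2} \left(- \frac{1}{4}\right)\right) \left(-9\right) = \left(-2 - \frac{1}{8}\right) \left(-9\right) = \left(- \frac{17}{8}\right) \left(-9\right) = \frac{153}{8} \approx 19.125$)
$\left(D{\left(-49 \right)} - 2232\right) + U = \left(- \frac{170}{57} - 2232\right) + \frac{153}{8} = - \frac{127394}{57} + \frac{153}{8} = - \frac{1010431}{456}$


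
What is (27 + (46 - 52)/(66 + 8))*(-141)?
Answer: -140436/37 ≈ -3795.6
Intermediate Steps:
(27 + (46 - 52)/(66 + 8))*(-141) = (27 - 6/74)*(-141) = (27 - 6*1/74)*(-141) = (27 - 3/37)*(-141) = (996/37)*(-141) = -140436/37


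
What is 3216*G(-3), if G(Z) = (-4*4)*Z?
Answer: 154368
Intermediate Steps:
G(Z) = -16*Z
3216*G(-3) = 3216*(-16*(-3)) = 3216*48 = 154368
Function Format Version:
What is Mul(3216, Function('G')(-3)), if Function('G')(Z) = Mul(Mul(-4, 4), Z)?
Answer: 154368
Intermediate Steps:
Function('G')(Z) = Mul(-16, Z)
Mul(3216, Function('G')(-3)) = Mul(3216, Mul(-16, -3)) = Mul(3216, 48) = 154368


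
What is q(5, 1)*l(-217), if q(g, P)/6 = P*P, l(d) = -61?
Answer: -366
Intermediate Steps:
q(g, P) = 6*P² (q(g, P) = 6*(P*P) = 6*P²)
q(5, 1)*l(-217) = (6*1²)*(-61) = (6*1)*(-61) = 6*(-61) = -366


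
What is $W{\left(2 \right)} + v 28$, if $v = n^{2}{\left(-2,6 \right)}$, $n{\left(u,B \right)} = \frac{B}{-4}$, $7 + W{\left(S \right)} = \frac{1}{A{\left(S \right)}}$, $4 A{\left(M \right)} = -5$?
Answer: $\frac{276}{5} \approx 55.2$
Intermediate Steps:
$A{\left(M \right)} = - \frac{5}{4}$ ($A{\left(M \right)} = \frac{1}{4} \left(-5\right) = - \frac{5}{4}$)
$W{\left(S \right)} = - \frac{39}{5}$ ($W{\left(S \right)} = -7 + \frac{1}{- \frac{5}{4}} = -7 - \frac{4}{5} = - \frac{39}{5}$)
$n{\left(u,B \right)} = - \frac{B}{4}$ ($n{\left(u,B \right)} = B \left(- \frac{1}{4}\right) = - \frac{B}{4}$)
$v = \frac{9}{4}$ ($v = \left(\left(- \frac{1}{4}\right) 6\right)^{2} = \left(- \frac{3}{2}\right)^{2} = \frac{9}{4} \approx 2.25$)
$W{\left(2 \right)} + v 28 = - \frac{39}{5} + \frac{9}{4} \cdot 28 = - \frac{39}{5} + 63 = \frac{276}{5}$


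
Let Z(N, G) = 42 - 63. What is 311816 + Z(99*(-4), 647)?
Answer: 311795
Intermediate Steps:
Z(N, G) = -21
311816 + Z(99*(-4), 647) = 311816 - 21 = 311795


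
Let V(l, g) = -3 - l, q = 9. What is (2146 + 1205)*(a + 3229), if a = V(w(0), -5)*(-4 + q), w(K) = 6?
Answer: 10669584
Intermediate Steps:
a = -45 (a = (-3 - 1*6)*(-4 + 9) = (-3 - 6)*5 = -9*5 = -45)
(2146 + 1205)*(a + 3229) = (2146 + 1205)*(-45 + 3229) = 3351*3184 = 10669584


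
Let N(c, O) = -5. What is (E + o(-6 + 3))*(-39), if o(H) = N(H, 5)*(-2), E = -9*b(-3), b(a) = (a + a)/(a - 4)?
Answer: -624/7 ≈ -89.143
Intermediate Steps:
b(a) = 2*a/(-4 + a) (b(a) = (2*a)/(-4 + a) = 2*a/(-4 + a))
E = -54/7 (E = -18*(-3)/(-4 - 3) = -18*(-3)/(-7) = -18*(-3)*(-1)/7 = -9*6/7 = -54/7 ≈ -7.7143)
o(H) = 10 (o(H) = -5*(-2) = 10)
(E + o(-6 + 3))*(-39) = (-54/7 + 10)*(-39) = (16/7)*(-39) = -624/7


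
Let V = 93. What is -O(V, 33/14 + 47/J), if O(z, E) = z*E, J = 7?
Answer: -11811/14 ≈ -843.64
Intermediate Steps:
O(z, E) = E*z
-O(V, 33/14 + 47/J) = -(33/14 + 47/7)*93 = -127*93/14 = -1*11811/14 = -11811/14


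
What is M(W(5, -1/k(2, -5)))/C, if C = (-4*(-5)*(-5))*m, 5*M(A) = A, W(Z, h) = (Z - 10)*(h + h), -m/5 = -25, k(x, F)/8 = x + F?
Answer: 1/150000 ≈ 6.6667e-6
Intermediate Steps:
k(x, F) = 8*F + 8*x (k(x, F) = 8*(x + F) = 8*(F + x) = 8*F + 8*x)
m = 125 (m = -5*(-25) = 125)
W(Z, h) = 2*h*(-10 + Z) (W(Z, h) = (-10 + Z)*(2*h) = 2*h*(-10 + Z))
M(A) = A/5
C = -12500 (C = (-4*(-5)*(-5))*125 = (20*(-5))*125 = -100*125 = -12500)
M(W(5, -1/k(2, -5)))/C = ((2*(-1/(8*(-5) + 8*2))*(-10 + 5))/5)/(-12500) = ((2*(-1/(-40 + 16))*(-5))/5)*(-1/12500) = ((2*(-1/(-24))*(-5))/5)*(-1/12500) = ((2*(-1*(-1/24))*(-5))/5)*(-1/12500) = ((2*(1/24)*(-5))/5)*(-1/12500) = ((1/5)*(-5/12))*(-1/12500) = -1/12*(-1/12500) = 1/150000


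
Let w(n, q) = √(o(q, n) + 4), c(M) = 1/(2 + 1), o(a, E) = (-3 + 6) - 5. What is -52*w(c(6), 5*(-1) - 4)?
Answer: -52*√2 ≈ -73.539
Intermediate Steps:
o(a, E) = -2 (o(a, E) = 3 - 5 = -2)
c(M) = ⅓ (c(M) = 1/3 = ⅓)
w(n, q) = √2 (w(n, q) = √(-2 + 4) = √2)
-52*w(c(6), 5*(-1) - 4) = -52*√2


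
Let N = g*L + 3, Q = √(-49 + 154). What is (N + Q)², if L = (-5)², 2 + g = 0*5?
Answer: (47 - √105)² ≈ 1350.8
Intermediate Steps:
g = -2 (g = -2 + 0*5 = -2 + 0 = -2)
L = 25
Q = √105 ≈ 10.247
N = -47 (N = -2*25 + 3 = -50 + 3 = -47)
(N + Q)² = (-47 + √105)²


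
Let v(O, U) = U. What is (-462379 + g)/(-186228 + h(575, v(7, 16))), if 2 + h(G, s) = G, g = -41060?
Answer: 167813/61885 ≈ 2.7117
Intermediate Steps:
h(G, s) = -2 + G
(-462379 + g)/(-186228 + h(575, v(7, 16))) = (-462379 - 41060)/(-186228 + (-2 + 575)) = -503439/(-186228 + 573) = -503439/(-185655) = -503439*(-1/185655) = 167813/61885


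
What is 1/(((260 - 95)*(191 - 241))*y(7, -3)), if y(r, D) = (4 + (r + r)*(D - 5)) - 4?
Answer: 1/924000 ≈ 1.0823e-6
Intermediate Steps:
y(r, D) = 2*r*(-5 + D) (y(r, D) = (4 + (2*r)*(-5 + D)) - 4 = (4 + 2*r*(-5 + D)) - 4 = 2*r*(-5 + D))
1/(((260 - 95)*(191 - 241))*y(7, -3)) = 1/(((260 - 95)*(191 - 241))*(2*7*(-5 - 3))) = 1/((165*(-50))*(2*7*(-8))) = 1/(-8250*(-112)) = 1/924000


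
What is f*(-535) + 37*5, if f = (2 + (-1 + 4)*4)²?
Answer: -104675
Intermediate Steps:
f = 196 (f = (2 + 3*4)² = (2 + 12)² = 14² = 196)
f*(-535) + 37*5 = 196*(-535) + 37*5 = -104860 + 185 = -104675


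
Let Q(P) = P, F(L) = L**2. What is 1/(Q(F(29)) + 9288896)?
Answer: 1/9289737 ≈ 1.0765e-7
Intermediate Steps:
1/(Q(F(29)) + 9288896) = 1/(29**2 + 9288896) = 1/(841 + 9288896) = 1/9289737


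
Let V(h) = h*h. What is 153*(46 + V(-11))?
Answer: 25551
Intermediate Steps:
V(h) = h²
153*(46 + V(-11)) = 153*(46 + (-11)²) = 153*(46 + 121) = 153*167 = 25551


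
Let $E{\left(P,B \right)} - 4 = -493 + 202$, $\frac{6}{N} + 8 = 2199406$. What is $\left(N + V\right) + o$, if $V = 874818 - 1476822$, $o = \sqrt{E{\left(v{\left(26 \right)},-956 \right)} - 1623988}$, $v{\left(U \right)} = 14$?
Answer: $- \frac{662023196793}{1099699} + 15 i \sqrt{7219} \approx -6.02 \cdot 10^{5} + 1274.5 i$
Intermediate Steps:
$N = \frac{3}{1099699}$ ($N = \frac{6}{-8 + 2199406} = \frac{6}{2199398} = 6 \cdot \frac{1}{2199398} = \frac{3}{1099699} \approx 2.728 \cdot 10^{-6}$)
$E{\left(P,B \right)} = -287$ ($E{\left(P,B \right)} = 4 + \left(-493 + 202\right) = 4 - 291 = -287$)
$o = 15 i \sqrt{7219}$ ($o = \sqrt{-287 - 1623988} = \sqrt{-1624275} = 15 i \sqrt{7219} \approx 1274.5 i$)
$V = -602004$ ($V = 874818 - 1476822 = -602004$)
$\left(N + V\right) + o = \left(\frac{3}{1099699} - 602004\right) + 15 i \sqrt{7219} = - \frac{662023196793}{1099699} + 15 i \sqrt{7219}$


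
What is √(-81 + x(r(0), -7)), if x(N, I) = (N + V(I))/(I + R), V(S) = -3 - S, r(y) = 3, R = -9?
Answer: I*√1303/4 ≈ 9.0243*I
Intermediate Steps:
x(N, I) = (-3 + N - I)/(-9 + I) (x(N, I) = (N + (-3 - I))/(I - 9) = (-3 + N - I)/(-9 + I))
√(-81 + x(r(0), -7)) = √(-81 + (-3 + 3 - 1*(-7))/(-9 - 7)) = √(-81 + (-3 + 3 + 7)/(-16)) = √(-81 - 1/16*7) = √(-81 - 7/16) = √(-1303/16) = I*√1303/4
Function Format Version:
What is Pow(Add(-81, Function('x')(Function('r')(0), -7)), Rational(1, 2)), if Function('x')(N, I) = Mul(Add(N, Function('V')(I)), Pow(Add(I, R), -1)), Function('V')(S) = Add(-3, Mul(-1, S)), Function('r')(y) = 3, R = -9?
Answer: Mul(Rational(1, 4), I, Pow(1303, Rational(1, 2))) ≈ Mul(9.0243, I)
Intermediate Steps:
Function('x')(N, I) = Mul(Pow(Add(-9, I), -1), Add(-3, N, Mul(-1, I))) (Function('x')(N, I) = Mul(Add(N, Add(-3, Mul(-1, I))), Pow(Add(I, -9), -1)) = Mul(Add(-3, N, Mul(-1, I)), Pow(Add(-9, I), -1)) = Mul(Pow(Add(-9, I), -1), Add(-3, N, Mul(-1, I))))
Pow(Add(-81, Function('x')(Function('r')(0), -7)), Rational(1, 2)) = Pow(Add(-81, Mul(Pow(Add(-9, -7), -1), Add(-3, 3, Mul(-1, -7)))), Rational(1, 2)) = Pow(Add(-81, Mul(Pow(-16, -1), Add(-3, 3, 7))), Rational(1, 2)) = Pow(Add(-81, Mul(Rational(-1, 16), 7)), Rational(1, 2)) = Pow(Add(-81, Rational(-7, 16)), Rational(1, 2)) = Pow(Rational(-1303, 16), Rational(1, 2)) = Mul(Rational(1, 4), I, Pow(1303, Rational(1, 2)))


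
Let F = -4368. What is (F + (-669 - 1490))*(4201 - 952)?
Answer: -21206223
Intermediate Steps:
(F + (-669 - 1490))*(4201 - 952) = (-4368 + (-669 - 1490))*(4201 - 952) = (-4368 - 2159)*3249 = -6527*3249 = -21206223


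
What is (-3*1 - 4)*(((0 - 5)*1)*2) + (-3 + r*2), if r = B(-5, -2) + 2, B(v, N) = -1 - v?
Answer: 79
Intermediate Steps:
r = 6 (r = (-1 - 1*(-5)) + 2 = (-1 + 5) + 2 = 4 + 2 = 6)
(-3*1 - 4)*(((0 - 5)*1)*2) + (-3 + r*2) = (-3*1 - 4)*(((0 - 5)*1)*2) + (-3 + 6*2) = (-3 - 4)*(-5*1*2) + (-3 + 12) = -(-35)*2 + 9 = -7*(-10) + 9 = 70 + 9 = 79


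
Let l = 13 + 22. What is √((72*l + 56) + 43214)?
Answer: √45790 ≈ 213.99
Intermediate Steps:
l = 35
√((72*l + 56) + 43214) = √((72*35 + 56) + 43214) = √((2520 + 56) + 43214) = √(2576 + 43214) = √45790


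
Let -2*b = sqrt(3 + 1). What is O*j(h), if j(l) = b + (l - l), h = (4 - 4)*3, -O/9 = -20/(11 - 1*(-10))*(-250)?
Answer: 15000/7 ≈ 2142.9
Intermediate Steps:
b = -1 (b = -sqrt(3 + 1)/2 = -sqrt(4)/2 = -1/2*2 = -1)
O = -15000/7 (O = -9*(-20/(11 - 1*(-10)))*(-250) = -9*(-20/(11 + 10))*(-250) = -9*(-20/21)*(-250) = -9*(-20*1/21)*(-250) = -(-60)*(-250)/7 = -9*5000/21 = -15000/7 ≈ -2142.9)
h = 0 (h = 0*3 = 0)
j(l) = -1 (j(l) = -1 + (l - l) = -1 + 0 = -1)
O*j(h) = -15000/7*(-1) = 15000/7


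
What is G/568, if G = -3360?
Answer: -420/71 ≈ -5.9155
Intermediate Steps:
G/568 = -3360/568 = -3360*1/568 = -420/71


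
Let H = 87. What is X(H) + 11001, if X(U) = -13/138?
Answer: 1518125/138 ≈ 11001.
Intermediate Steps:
X(U) = -13/138 (X(U) = -13*1/138 = -13/138)
X(H) + 11001 = -13/138 + 11001 = 1518125/138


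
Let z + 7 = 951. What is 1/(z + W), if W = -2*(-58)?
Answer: 1/1060 ≈ 0.00094340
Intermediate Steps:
z = 944 (z = -7 + 951 = 944)
W = 116
1/(z + W) = 1/(944 + 116) = 1/1060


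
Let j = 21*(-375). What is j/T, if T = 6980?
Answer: -1575/1396 ≈ -1.1282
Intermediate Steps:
j = -7875
j/T = -7875/6980 = -7875*1/6980 = -1575/1396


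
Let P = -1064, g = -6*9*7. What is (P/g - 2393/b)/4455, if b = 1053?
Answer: 571/4691115 ≈ 0.00012172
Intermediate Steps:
g = -378 (g = -54*7 = -378)
(P/g - 2393/b)/4455 = (-1064/(-378) - 2393/1053)/4455 = (-1064*(-1/378) - 2393*1/1053)*(1/4455) = (76/27 - 2393/1053)*(1/4455) = (571/1053)*(1/4455) = 571/4691115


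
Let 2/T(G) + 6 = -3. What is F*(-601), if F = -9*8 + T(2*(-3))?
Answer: 390650/9 ≈ 43406.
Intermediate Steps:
T(G) = -2/9 (T(G) = 2/(-6 - 3) = 2/(-9) = 2*(-⅑) = -2/9)
F = -650/9 (F = -9*8 - 2/9 = -72 - 2/9 = -650/9 ≈ -72.222)
F*(-601) = -650/9*(-601) = 390650/9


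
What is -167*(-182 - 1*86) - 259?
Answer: 44497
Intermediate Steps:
-167*(-182 - 1*86) - 259 = -167*(-182 - 86) - 259 = -167*(-268) - 259 = 44756 - 259 = 44497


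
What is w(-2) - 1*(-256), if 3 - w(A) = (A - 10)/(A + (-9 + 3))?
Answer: 515/2 ≈ 257.50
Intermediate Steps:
w(A) = 3 - (-10 + A)/(-6 + A) (w(A) = 3 - (A - 10)/(A + (-9 + 3)) = 3 - (-10 + A)/(A - 6) = 3 - (-10 + A)/(-6 + A))
w(-2) - 1*(-256) = 2*(-4 - 2)/(-6 - 2) - 1*(-256) = 2*(-6)/(-8) + 256 = 2*(-⅛)*(-6) + 256 = 3/2 + 256 = 515/2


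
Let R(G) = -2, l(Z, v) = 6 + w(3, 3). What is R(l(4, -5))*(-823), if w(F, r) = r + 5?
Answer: 1646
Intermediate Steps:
w(F, r) = 5 + r
l(Z, v) = 14 (l(Z, v) = 6 + (5 + 3) = 6 + 8 = 14)
R(l(4, -5))*(-823) = -2*(-823) = 1646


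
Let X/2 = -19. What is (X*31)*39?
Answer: -45942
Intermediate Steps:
X = -38 (X = 2*(-19) = -38)
(X*31)*39 = -38*31*39 = -1178*39 = -45942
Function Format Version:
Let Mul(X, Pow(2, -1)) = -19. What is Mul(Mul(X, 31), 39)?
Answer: -45942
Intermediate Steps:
X = -38 (X = Mul(2, -19) = -38)
Mul(Mul(X, 31), 39) = Mul(Mul(-38, 31), 39) = Mul(-1178, 39) = -45942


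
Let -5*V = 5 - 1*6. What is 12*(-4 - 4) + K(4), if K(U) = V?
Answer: -479/5 ≈ -95.800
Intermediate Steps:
V = ⅕ (V = -(5 - 1*6)/5 = -(5 - 6)/5 = -⅕*(-1) = ⅕ ≈ 0.20000)
K(U) = ⅕
12*(-4 - 4) + K(4) = 12*(-4 - 4) + ⅕ = 12*(-8) + ⅕ = -96 + ⅕ = -479/5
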